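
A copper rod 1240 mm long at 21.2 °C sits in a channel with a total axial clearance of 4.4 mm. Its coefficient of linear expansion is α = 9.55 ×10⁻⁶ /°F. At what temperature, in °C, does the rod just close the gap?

α = 9.55×10⁻⁶/°F × 9/5 = 17.2×10⁻⁶/K.
α·L₀·ΔT = 4.4 mm ⇒ ΔT = 4.4 / (17.2×10⁻⁶ × 1240.0) = 206.4 K.
T = 21.2 + 206.4 = 227.6 °C.

228 °C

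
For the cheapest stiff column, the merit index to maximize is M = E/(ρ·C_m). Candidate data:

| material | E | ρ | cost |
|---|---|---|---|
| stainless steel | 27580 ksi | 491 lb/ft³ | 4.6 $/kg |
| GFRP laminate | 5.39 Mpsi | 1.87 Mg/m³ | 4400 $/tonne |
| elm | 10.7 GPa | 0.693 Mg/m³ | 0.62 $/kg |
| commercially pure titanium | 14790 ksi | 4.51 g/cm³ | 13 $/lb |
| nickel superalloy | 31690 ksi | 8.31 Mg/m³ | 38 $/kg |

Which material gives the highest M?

elm

Convert each candidate to consistent units, then evaluate M:
  stainless steel: E = 190.2 GPa, ρ = 7865 kg/m³, cost = 4.600 $/kg
  GFRP laminate: E = 37.16 GPa, ρ = 1870 kg/m³, cost = 4.400 $/kg
  elm: E = 10.70 GPa, ρ = 693.0 kg/m³, cost = 0.6200 $/kg
  commercially pure titanium: E = 102.0 GPa, ρ = 4510 kg/m³, cost = 28.66 $/kg
  nickel superalloy: E = 218.5 GPa, ρ = 8310 kg/m³, cost = 38.00 $/kg
  elm: M = 24.9 MN·m per $
  stainless steel: M = 5.26 MN·m per $
  GFRP laminate: M = 4.52 MN·m per $
  commercially pure titanium: M = 0.789 MN·m per $
  nickel superalloy: M = 0.692 MN·m per $
Elm ranks first.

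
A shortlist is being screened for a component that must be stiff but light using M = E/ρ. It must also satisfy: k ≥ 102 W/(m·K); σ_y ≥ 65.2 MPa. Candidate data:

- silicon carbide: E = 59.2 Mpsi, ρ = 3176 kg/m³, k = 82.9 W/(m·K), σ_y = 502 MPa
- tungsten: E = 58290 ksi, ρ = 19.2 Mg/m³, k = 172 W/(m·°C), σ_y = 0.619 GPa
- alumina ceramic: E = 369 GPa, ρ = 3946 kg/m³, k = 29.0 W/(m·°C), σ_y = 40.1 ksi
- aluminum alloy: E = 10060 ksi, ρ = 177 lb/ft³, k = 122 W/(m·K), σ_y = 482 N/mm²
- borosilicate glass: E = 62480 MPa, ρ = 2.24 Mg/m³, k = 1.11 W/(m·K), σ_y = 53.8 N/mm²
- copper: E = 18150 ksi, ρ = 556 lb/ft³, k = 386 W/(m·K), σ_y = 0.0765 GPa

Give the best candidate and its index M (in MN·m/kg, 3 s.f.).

aluminum alloy, M = 24.5 MN·m/kg

Screen on constraints: k ≥ 102 W/(m·K); σ_y ≥ 65.2 MPa. Survivors: tungsten, aluminum alloy, copper.
Putting every candidate on a common basis:
  tungsten: E = 401.9 GPa, ρ = 19200 kg/m³
  aluminum alloy: E = 69.36 GPa, ρ = 2835 kg/m³
  copper: E = 125.1 GPa, ρ = 8906 kg/m³
  aluminum alloy: M = 24.5 MN·m/kg
  tungsten: M = 20.9 MN·m/kg
  copper: M = 14.1 MN·m/kg
Aluminum alloy has the largest M.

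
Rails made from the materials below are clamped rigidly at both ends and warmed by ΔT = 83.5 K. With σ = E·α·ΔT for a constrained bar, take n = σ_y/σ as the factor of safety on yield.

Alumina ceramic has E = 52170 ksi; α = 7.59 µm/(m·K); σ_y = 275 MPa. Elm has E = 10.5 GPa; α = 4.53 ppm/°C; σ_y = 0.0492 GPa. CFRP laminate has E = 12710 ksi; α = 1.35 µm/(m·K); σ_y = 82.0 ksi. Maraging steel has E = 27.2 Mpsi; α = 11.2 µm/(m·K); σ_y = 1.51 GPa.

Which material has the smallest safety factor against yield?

alumina ceramic

Converting E to GPa, α to ×10⁻⁶/K, σ_y to MPa, then σ and n for each:
  alumina ceramic: E = 359.7, α = 7.59, σ_y = 275.0 → σ = 228 MPa, n = 1.21
  elm: E = 10.50, α = 4.53, σ_y = 49.20 → σ = 3.97 MPa, n = 12.4
  CFRP laminate: E = 87.63, α = 1.35, σ_y = 565.4 → σ = 9.88 MPa, n = 57.2
  maraging steel: E = 187.5, α = 11.2, σ_y = 1510 → σ = 175 MPa, n = 8.61
Alumina ceramic has the lowest safety factor, n = 1.21.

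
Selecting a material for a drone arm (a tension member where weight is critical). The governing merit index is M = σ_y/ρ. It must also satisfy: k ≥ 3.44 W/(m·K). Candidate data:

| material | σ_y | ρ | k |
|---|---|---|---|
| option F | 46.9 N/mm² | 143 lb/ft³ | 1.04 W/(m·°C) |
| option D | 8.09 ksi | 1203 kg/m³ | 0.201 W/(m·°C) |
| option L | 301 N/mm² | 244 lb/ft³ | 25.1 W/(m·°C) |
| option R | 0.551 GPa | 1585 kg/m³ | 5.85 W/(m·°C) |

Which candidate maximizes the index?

Screen on constraints: k ≥ 3.44 W/(m·K). Survivors: option L, option R.
Convert each candidate to consistent units, then evaluate M:
  option L: σ_y = 301.0 MPa, ρ = 3909 kg/m³
  option R: σ_y = 551.0 MPa, ρ = 1585 kg/m³
  option R: M = 348 kN·m/kg
  option L: M = 77.0 kN·m/kg
The maximum is for option R.

option R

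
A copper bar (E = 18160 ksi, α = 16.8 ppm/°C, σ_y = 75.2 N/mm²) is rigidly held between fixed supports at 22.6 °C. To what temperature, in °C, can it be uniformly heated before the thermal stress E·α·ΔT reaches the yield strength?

58.3 °C

E = 18160 ksi = 125.2 GPa.
σ_y = 75.2 N/mm² = 75.20 MPa.
E·α·ΔT = 75.20 MPa ⇒ ΔT = 75.20 / (125.2×10³ × 16.8×10⁻⁶) = 35.75 K.
T = 22.6 + 35.75 = 58.35 °C.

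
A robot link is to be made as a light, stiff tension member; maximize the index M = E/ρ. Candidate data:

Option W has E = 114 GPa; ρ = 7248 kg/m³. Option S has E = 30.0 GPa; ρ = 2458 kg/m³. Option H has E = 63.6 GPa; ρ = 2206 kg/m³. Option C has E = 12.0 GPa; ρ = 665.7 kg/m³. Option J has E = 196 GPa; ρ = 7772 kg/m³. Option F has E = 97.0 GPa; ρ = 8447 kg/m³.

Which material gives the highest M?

Per-candidate index values:
  option H: M = 28.8 MN·m/kg
  option J: M = 25.2 MN·m/kg
  option C: M = 18.0 MN·m/kg
  option W: M = 15.7 MN·m/kg
  option S: M = 12.2 MN·m/kg
  option F: M = 11.5 MN·m/kg
Highest index: option H.

option H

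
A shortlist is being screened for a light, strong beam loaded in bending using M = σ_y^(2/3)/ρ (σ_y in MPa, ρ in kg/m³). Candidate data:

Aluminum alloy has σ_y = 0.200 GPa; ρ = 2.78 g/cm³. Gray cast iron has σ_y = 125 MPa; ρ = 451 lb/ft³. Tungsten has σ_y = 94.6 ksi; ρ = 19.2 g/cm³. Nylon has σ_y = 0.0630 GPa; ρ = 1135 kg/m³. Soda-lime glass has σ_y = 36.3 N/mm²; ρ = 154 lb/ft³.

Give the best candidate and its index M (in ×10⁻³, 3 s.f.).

nylon, M = 13.9×10⁻³

Normalizing units and computing the index:
  aluminum alloy: σ_y = 200.0 MPa, ρ = 2780 kg/m³
  gray cast iron: σ_y = 125.0 MPa, ρ = 7224 kg/m³
  tungsten: σ_y = 652.2 MPa, ρ = 19200 kg/m³
  nylon: σ_y = 63.00 MPa, ρ = 1135 kg/m³
  soda-lime glass: σ_y = 36.30 MPa, ρ = 2467 kg/m³
  nylon: M = 13.9×10⁻³
  aluminum alloy: M = 12.3×10⁻³
  soda-lime glass: M = 4.44×10⁻³
  tungsten: M = 3.92×10⁻³
  gray cast iron: M = 3.46×10⁻³
Highest index: nylon.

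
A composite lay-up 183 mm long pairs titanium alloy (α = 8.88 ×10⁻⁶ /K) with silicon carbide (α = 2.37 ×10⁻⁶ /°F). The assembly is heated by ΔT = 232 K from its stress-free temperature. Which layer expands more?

silicon carbide: α = 2.37×10⁻⁶/°F × 9/5 = 4.27×10⁻⁶/K.
α(titanium alloy) = 8.88×10⁻⁶/K vs α(silicon carbide) = 4.27×10⁻⁶/K.
Higher α expands more for the same ΔT: titanium alloy.

titanium alloy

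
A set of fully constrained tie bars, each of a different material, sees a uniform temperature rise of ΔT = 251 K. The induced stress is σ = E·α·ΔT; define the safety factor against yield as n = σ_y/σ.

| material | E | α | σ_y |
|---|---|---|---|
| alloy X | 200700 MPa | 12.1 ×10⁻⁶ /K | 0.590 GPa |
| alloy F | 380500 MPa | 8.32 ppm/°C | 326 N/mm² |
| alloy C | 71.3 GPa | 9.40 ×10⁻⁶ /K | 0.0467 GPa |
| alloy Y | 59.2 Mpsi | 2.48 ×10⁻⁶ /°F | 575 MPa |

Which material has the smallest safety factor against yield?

alloy C

With everything in SI (GPa, ×10⁻⁶/K, MPa):
  alloy X: E = 200.7, α = 12.1, σ_y = 590.0 → σ = 610 MPa, n = 0.968
  alloy F: E = 380.5, α = 8.32, σ_y = 326.0 → σ = 795 MPa, n = 0.410
  alloy C: E = 71.30, α = 9.40, σ_y = 46.70 → σ = 168 MPa, n = 0.278
  alloy Y: E = 408.2, α = 4.46, σ_y = 575.0 → σ = 457 MPa, n = 1.26
Alloy C has the lowest safety factor, n = 0.278.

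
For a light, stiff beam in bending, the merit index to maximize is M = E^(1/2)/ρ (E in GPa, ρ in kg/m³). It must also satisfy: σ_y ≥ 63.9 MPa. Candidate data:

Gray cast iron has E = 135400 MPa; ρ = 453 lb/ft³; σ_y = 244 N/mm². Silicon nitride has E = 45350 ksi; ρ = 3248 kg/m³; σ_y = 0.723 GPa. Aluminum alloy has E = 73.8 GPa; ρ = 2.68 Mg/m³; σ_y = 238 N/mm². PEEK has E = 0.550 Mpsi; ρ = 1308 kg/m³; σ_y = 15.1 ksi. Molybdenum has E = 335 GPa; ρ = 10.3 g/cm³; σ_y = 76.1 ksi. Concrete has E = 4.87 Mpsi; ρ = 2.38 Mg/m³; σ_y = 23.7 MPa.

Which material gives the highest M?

silicon nitride

Screen on constraints: σ_y ≥ 63.9 MPa. Survivors: gray cast iron, silicon nitride, aluminum alloy, PEEK, molybdenum.
In SI units:
  gray cast iron: E = 135.4 GPa, ρ = 7256 kg/m³
  silicon nitride: E = 312.7 GPa, ρ = 3248 kg/m³
  aluminum alloy: E = 73.80 GPa, ρ = 2680 kg/m³
  PEEK: E = 3.792 GPa, ρ = 1308 kg/m³
  molybdenum: E = 335.0 GPa, ρ = 10300 kg/m³
  silicon nitride: M = 5.44×10⁻³
  aluminum alloy: M = 3.21×10⁻³
  molybdenum: M = 1.78×10⁻³
  gray cast iron: M = 1.60×10⁻³
  PEEK: M = 1.49×10⁻³
Silicon nitride has the largest M.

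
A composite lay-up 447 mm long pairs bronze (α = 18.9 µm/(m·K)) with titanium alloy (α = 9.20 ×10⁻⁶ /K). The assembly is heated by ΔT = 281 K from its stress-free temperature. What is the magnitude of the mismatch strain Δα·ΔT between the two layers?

2.73×10⁻³

Δα = |18.9 − 9.20|×10⁻⁶/K = 9.70×10⁻⁶/K.
Mismatch strain = Δα·ΔT = 9.70×10⁻⁶ × 281.0 = 2.73×10⁻³.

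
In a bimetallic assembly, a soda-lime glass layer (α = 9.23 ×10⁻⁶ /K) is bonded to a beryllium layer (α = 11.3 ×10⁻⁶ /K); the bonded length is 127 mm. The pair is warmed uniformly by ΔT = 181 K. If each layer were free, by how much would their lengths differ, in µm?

Δα = |9.23 − 11.3|×10⁻⁶/K = 2.07×10⁻⁶/K.
ΔL_mismatch = Δα·L·ΔT = 2.07×10⁻⁶ × 127.0 mm × 181.0 K = 47.6 µm.

47.6 µm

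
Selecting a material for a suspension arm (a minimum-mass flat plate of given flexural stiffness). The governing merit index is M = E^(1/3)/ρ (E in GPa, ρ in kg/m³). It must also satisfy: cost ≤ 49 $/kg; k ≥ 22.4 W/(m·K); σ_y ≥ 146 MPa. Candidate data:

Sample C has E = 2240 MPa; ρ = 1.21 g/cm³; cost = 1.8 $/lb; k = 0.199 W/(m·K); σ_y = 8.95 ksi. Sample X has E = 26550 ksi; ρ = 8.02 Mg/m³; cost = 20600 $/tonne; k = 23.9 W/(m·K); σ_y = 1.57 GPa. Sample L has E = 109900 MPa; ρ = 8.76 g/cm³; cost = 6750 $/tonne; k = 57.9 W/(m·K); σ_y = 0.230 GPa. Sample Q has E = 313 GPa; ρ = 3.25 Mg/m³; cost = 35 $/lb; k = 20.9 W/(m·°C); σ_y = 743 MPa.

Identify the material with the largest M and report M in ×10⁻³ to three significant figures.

Screen on constraints: cost ≤ 49 $/kg; k ≥ 22.4 W/(m·K); σ_y ≥ 146 MPa. Survivors: sample X, sample L.
In SI units:
  sample X: E = 183.1 GPa, ρ = 8020 kg/m³
  sample L: E = 109.9 GPa, ρ = 8760 kg/m³
  sample X: M = 0.708×10⁻³
  sample L: M = 0.547×10⁻³
Sample X ranks first.

sample X, M = 0.708×10⁻³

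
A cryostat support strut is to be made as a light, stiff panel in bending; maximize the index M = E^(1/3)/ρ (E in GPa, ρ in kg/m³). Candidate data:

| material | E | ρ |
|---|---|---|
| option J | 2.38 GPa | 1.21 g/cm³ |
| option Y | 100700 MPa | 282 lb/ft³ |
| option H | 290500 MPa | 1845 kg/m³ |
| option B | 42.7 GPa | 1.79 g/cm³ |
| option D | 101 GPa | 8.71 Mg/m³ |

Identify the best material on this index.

option H

After converting to SI:
  option J: E = 2.380 GPa, ρ = 1210 kg/m³
  option Y: E = 100.7 GPa, ρ = 4517 kg/m³
  option H: E = 290.5 GPa, ρ = 1845 kg/m³
  option B: E = 42.70 GPa, ρ = 1790 kg/m³
  option D: E = 101.0 GPa, ρ = 8710 kg/m³
  option H: M = 3.59×10⁻³
  option B: M = 1.95×10⁻³
  option J: M = 1.10×10⁻³
  option Y: M = 1.03×10⁻³
  option D: M = 0.535×10⁻³
Highest index: option H.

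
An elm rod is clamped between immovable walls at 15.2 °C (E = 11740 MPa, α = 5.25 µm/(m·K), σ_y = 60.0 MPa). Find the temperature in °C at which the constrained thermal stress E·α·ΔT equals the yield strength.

989 °C

E = 11740 MPa = 11.74 GPa.
E·α·ΔT = 60.00 MPa ⇒ ΔT = 60.00 / (11.74×10³ × 5.25×10⁻⁶) = 973.5 K.
T = 15.2 + 973.5 = 988.7 °C.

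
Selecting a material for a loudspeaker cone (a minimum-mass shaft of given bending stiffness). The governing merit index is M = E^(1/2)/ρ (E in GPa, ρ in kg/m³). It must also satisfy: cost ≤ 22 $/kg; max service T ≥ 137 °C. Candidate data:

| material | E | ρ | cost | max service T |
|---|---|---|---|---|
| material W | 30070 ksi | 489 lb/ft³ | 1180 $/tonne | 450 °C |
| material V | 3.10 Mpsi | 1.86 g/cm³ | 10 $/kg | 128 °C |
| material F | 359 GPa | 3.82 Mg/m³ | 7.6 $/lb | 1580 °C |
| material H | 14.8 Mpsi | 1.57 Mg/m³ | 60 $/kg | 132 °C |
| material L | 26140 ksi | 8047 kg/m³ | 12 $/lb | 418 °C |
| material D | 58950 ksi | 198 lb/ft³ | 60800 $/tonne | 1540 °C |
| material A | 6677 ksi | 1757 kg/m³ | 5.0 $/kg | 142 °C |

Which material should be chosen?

Screen on constraints: cost ≤ 22 $/kg; max service T ≥ 137 °C. Survivors: material W, material F, material A.
Normalizing units and computing the index:
  material W: E = 207.3 GPa, ρ = 7833 kg/m³
  material F: E = 359.0 GPa, ρ = 3820 kg/m³
  material A: E = 46.04 GPa, ρ = 1757 kg/m³
  material F: M = 4.96×10⁻³
  material A: M = 3.86×10⁻³
  material W: M = 1.84×10⁻³
The maximum is for material F.

material F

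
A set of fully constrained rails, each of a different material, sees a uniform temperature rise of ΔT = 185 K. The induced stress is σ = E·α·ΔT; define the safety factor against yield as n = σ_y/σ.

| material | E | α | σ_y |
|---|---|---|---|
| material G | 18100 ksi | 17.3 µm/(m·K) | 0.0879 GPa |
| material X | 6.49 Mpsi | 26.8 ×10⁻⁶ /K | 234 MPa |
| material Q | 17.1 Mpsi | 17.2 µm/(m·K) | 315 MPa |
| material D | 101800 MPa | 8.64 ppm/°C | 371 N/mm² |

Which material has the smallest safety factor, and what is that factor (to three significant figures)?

Per material, after unit conversion:
  material G: E = 124.8, α = 17.3, σ_y = 87.90 → σ = 399 MPa, n = 0.220
  material X: E = 44.75, α = 26.8, σ_y = 234.0 → σ = 222 MPa, n = 1.05
  material Q: E = 117.9, α = 17.2, σ_y = 315.0 → σ = 375 MPa, n = 0.840
  material D: E = 101.8, α = 8.64, σ_y = 371.0 → σ = 163 MPa, n = 2.28
The minimum is material G at n = 0.220.

material G, n = 0.220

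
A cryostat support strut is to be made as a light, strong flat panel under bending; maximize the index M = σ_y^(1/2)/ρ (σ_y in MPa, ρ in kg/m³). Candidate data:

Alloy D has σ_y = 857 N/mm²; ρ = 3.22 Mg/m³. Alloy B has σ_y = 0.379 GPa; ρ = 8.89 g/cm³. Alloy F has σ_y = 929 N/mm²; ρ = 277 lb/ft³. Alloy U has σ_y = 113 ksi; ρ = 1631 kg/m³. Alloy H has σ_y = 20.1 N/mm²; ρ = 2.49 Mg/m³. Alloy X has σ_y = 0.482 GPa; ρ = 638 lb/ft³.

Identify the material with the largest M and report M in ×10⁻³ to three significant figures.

Normalizing units and computing the index:
  alloy D: σ_y = 857.0 MPa, ρ = 3220 kg/m³
  alloy B: σ_y = 379.0 MPa, ρ = 8890 kg/m³
  alloy F: σ_y = 929.0 MPa, ρ = 4437 kg/m³
  alloy U: σ_y = 779.1 MPa, ρ = 1631 kg/m³
  alloy H: σ_y = 20.10 MPa, ρ = 2490 kg/m³
  alloy X: σ_y = 482.0 MPa, ρ = 10220 kg/m³
  alloy U: M = 17.1×10⁻³
  alloy D: M = 9.09×10⁻³
  alloy F: M = 6.87×10⁻³
  alloy B: M = 2.19×10⁻³
  alloy X: M = 2.15×10⁻³
  alloy H: M = 1.80×10⁻³
Highest index: alloy U.

alloy U, M = 17.1×10⁻³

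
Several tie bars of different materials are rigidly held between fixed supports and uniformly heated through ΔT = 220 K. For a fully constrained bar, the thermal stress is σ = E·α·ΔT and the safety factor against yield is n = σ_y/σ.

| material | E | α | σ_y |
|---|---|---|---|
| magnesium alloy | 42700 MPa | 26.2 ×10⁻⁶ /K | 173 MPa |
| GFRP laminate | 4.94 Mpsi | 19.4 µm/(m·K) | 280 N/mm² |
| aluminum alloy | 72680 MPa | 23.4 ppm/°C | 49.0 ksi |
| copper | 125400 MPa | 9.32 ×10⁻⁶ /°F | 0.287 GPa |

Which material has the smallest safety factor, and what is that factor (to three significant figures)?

copper, n = 0.620

In consistent units (E in GPa, α in ×10⁻⁶/K, σ_y in MPa):
  magnesium alloy: E = 42.70, α = 26.2, σ_y = 173.0 → σ = 246 MPa, n = 0.703
  GFRP laminate: E = 34.06, α = 19.4, σ_y = 280.0 → σ = 145 MPa, n = 1.93
  aluminum alloy: E = 72.68, α = 23.4, σ_y = 337.8 → σ = 374 MPa, n = 0.903
  copper: E = 125.4, α = 16.8, σ_y = 287.0 → σ = 463 MPa, n = 0.620
The minimum is copper at n = 0.620.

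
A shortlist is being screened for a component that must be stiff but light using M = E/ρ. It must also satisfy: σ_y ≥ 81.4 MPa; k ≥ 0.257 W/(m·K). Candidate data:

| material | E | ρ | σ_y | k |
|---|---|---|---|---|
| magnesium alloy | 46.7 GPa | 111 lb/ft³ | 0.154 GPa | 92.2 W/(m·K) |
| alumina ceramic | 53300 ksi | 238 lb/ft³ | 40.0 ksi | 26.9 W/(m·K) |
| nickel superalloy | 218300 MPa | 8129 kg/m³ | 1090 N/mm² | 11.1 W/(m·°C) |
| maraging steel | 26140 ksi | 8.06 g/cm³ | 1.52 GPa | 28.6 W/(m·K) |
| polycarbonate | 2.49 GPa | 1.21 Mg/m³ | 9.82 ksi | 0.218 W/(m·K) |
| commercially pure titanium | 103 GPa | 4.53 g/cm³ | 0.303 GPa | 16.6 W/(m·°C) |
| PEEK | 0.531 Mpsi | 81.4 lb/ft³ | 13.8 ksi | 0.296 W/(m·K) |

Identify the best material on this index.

Screen on constraints: σ_y ≥ 81.4 MPa; k ≥ 0.257 W/(m·K). Survivors: magnesium alloy, alumina ceramic, nickel superalloy, maraging steel, commercially pure titanium, PEEK.
In SI units:
  magnesium alloy: E = 46.70 GPa, ρ = 1778 kg/m³
  alumina ceramic: E = 367.5 GPa, ρ = 3812 kg/m³
  nickel superalloy: E = 218.3 GPa, ρ = 8129 kg/m³
  maraging steel: E = 180.2 GPa, ρ = 8060 kg/m³
  commercially pure titanium: E = 103.0 GPa, ρ = 4530 kg/m³
  PEEK: E = 3.661 GPa, ρ = 1304 kg/m³
  alumina ceramic: M = 96.4 MN·m/kg
  nickel superalloy: M = 26.9 MN·m/kg
  magnesium alloy: M = 26.3 MN·m/kg
  commercially pure titanium: M = 22.7 MN·m/kg
  maraging steel: M = 22.4 MN·m/kg
  PEEK: M = 2.81 MN·m/kg
Alumina ceramic ranks first.

alumina ceramic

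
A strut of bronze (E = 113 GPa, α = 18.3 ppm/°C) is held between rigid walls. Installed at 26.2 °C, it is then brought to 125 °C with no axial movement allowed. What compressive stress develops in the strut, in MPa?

ΔT = 98.80 K. Constrained thermal stress σ = E·α·ΔT = 113.0×10³ MPa × 18.3×10⁻⁶ × 98.80 = 204 MPa (compressive).

204 MPa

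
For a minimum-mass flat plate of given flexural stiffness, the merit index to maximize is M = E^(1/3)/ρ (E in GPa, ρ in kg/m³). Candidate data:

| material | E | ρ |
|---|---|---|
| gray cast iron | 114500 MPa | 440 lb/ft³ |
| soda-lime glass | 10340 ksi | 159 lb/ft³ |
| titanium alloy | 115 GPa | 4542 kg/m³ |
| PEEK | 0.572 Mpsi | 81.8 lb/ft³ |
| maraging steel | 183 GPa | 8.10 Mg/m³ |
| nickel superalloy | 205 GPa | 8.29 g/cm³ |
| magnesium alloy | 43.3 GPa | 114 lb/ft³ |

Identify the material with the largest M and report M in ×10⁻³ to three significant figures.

After converting to SI:
  gray cast iron: E = 114.5 GPa, ρ = 7048 kg/m³
  soda-lime glass: E = 71.29 GPa, ρ = 2547 kg/m³
  titanium alloy: E = 115.0 GPa, ρ = 4542 kg/m³
  PEEK: E = 3.944 GPa, ρ = 1310 kg/m³
  maraging steel: E = 183.0 GPa, ρ = 8100 kg/m³
  nickel superalloy: E = 205.0 GPa, ρ = 8290 kg/m³
  magnesium alloy: E = 43.30 GPa, ρ = 1826 kg/m³
  magnesium alloy: M = 1.92×10⁻³
  soda-lime glass: M = 1.63×10⁻³
  PEEK: M = 1.21×10⁻³
  titanium alloy: M = 1.07×10⁻³
  nickel superalloy: M = 0.711×10⁻³
  maraging steel: M = 0.701×10⁻³
  gray cast iron: M = 0.689×10⁻³
The maximum is for magnesium alloy.

magnesium alloy, M = 1.92×10⁻³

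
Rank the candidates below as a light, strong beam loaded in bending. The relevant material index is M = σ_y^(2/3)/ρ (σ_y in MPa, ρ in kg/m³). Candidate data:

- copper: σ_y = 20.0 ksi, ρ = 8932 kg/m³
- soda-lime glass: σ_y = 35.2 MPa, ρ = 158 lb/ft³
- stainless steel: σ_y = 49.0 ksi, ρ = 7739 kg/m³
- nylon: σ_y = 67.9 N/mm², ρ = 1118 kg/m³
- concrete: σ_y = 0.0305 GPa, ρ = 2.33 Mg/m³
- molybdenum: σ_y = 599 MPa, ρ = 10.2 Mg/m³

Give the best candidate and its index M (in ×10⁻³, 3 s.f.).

Normalizing units and computing the index:
  copper: σ_y = 137.9 MPa, ρ = 8932 kg/m³
  soda-lime glass: σ_y = 35.20 MPa, ρ = 2531 kg/m³
  stainless steel: σ_y = 337.8 MPa, ρ = 7739 kg/m³
  nylon: σ_y = 67.90 MPa, ρ = 1118 kg/m³
  concrete: σ_y = 30.50 MPa, ρ = 2330 kg/m³
  molybdenum: σ_y = 599.0 MPa, ρ = 10200 kg/m³
  nylon: M = 14.9×10⁻³
  molybdenum: M = 6.97×10⁻³
  stainless steel: M = 6.27×10⁻³
  soda-lime glass: M = 4.24×10⁻³
  concrete: M = 4.19×10⁻³
  copper: M = 2.99×10⁻³
The maximum is for nylon.

nylon, M = 14.9×10⁻³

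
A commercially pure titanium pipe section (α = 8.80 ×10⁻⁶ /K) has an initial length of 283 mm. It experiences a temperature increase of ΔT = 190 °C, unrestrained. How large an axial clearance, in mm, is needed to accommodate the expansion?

0.473 mm

ΔL = α·L₀·ΔT = 8.80×10⁻⁶ × 283 mm × 190.0 K = 0.473 mm.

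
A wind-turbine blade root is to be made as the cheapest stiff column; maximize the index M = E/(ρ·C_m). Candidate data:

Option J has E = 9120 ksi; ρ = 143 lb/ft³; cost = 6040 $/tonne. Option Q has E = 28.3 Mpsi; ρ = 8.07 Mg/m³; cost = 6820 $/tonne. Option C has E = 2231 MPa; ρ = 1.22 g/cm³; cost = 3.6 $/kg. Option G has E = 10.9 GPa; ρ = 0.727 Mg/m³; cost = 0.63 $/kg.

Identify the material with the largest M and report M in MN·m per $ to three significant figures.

option G, M = 23.8 MN·m per $

After converting to SI:
  option J: E = 62.88 GPa, ρ = 2291 kg/m³, cost = 6.040 $/kg
  option Q: E = 195.1 GPa, ρ = 8070 kg/m³, cost = 6.820 $/kg
  option C: E = 2.231 GPa, ρ = 1220 kg/m³, cost = 3.600 $/kg
  option G: E = 10.90 GPa, ρ = 727.0 kg/m³, cost = 0.6300 $/kg
  option G: M = 23.8 MN·m per $
  option J: M = 4.54 MN·m per $
  option Q: M = 3.55 MN·m per $
  option C: M = 0.508 MN·m per $
Highest index: option G.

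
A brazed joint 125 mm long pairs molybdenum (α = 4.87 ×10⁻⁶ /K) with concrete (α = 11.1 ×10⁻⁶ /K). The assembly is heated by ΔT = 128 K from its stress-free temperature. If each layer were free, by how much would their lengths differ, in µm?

Δα = |4.87 − 11.1|×10⁻⁶/K = 6.23×10⁻⁶/K.
ΔL_mismatch = Δα·L·ΔT = 6.23×10⁻⁶ × 125.0 mm × 128.0 K = 99.7 µm.

99.7 µm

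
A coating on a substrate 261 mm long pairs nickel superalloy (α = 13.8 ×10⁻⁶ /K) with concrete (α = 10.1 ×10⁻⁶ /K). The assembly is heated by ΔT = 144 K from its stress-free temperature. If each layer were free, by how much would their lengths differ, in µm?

Δα = |13.8 − 10.1|×10⁻⁶/K = 3.70×10⁻⁶/K.
ΔL_mismatch = Δα·L·ΔT = 3.70×10⁻⁶ × 261.0 mm × 144.0 K = 139 µm.

139 µm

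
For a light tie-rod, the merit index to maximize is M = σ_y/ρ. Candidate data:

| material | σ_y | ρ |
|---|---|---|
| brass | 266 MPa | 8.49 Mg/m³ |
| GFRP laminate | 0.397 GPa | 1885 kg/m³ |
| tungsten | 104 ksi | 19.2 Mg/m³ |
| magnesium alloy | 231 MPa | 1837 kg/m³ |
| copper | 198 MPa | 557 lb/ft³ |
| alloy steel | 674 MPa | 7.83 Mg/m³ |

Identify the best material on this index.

GFRP laminate

Convert each candidate to consistent units, then evaluate M:
  brass: σ_y = 266.0 MPa, ρ = 8490 kg/m³
  GFRP laminate: σ_y = 397.0 MPa, ρ = 1885 kg/m³
  tungsten: σ_y = 717.1 MPa, ρ = 19200 kg/m³
  magnesium alloy: σ_y = 231.0 MPa, ρ = 1837 kg/m³
  copper: σ_y = 198.0 MPa, ρ = 8922 kg/m³
  alloy steel: σ_y = 674.0 MPa, ρ = 7830 kg/m³
  GFRP laminate: M = 211 kN·m/kg
  magnesium alloy: M = 126 kN·m/kg
  alloy steel: M = 86.1 kN·m/kg
  tungsten: M = 37.3 kN·m/kg
  brass: M = 31.3 kN·m/kg
  copper: M = 22.2 kN·m/kg
GFRP laminate has the largest M.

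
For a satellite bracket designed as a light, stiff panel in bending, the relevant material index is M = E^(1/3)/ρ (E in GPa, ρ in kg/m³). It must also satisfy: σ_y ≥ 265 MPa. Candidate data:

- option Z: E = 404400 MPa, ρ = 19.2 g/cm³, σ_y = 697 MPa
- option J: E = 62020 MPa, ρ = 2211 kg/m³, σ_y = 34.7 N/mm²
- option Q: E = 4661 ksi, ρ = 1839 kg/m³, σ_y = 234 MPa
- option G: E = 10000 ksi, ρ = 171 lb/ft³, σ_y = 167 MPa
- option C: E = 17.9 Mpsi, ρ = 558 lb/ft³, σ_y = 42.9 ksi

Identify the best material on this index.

Screen on constraints: σ_y ≥ 265 MPa. Survivors: option Z, option C.
Convert each candidate to consistent units, then evaluate M:
  option Z: E = 404.4 GPa, ρ = 19200 kg/m³
  option C: E = 123.4 GPa, ρ = 8938 kg/m³
  option C: M = 0.557×10⁻³
  option Z: M = 0.385×10⁻³
Option C ranks first.

option C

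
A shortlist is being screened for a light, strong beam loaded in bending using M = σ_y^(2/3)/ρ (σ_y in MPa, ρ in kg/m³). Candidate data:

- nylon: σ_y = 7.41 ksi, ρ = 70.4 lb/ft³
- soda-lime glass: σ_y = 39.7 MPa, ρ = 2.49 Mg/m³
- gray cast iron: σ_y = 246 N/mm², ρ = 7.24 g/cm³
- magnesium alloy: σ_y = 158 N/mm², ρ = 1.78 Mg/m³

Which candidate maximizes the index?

magnesium alloy

In SI units:
  nylon: σ_y = 51.09 MPa, ρ = 1128 kg/m³
  soda-lime glass: σ_y = 39.70 MPa, ρ = 2490 kg/m³
  gray cast iron: σ_y = 246.0 MPa, ρ = 7240 kg/m³
  magnesium alloy: σ_y = 158.0 MPa, ρ = 1780 kg/m³
  magnesium alloy: M = 16.4×10⁻³
  nylon: M = 12.2×10⁻³
  gray cast iron: M = 5.42×10⁻³
  soda-lime glass: M = 4.67×10⁻³
Magnesium alloy has the largest M.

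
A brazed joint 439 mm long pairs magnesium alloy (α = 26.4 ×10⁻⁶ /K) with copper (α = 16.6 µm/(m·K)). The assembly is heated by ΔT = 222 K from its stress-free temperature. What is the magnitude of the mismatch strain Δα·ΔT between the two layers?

2.18×10⁻³

Δα = |26.4 − 16.6|×10⁻⁶/K = 9.80×10⁻⁶/K.
Mismatch strain = Δα·ΔT = 9.80×10⁻⁶ × 222.0 = 2.18×10⁻³.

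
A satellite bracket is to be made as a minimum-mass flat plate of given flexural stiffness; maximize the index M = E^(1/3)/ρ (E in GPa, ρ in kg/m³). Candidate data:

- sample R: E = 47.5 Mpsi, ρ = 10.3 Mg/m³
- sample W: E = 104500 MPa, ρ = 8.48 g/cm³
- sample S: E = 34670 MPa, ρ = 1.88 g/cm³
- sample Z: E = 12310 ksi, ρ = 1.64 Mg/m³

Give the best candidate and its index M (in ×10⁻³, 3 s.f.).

sample Z, M = 2.68×10⁻³

Putting every candidate on a common basis:
  sample R: E = 327.5 GPa, ρ = 10300 kg/m³
  sample W: E = 104.5 GPa, ρ = 8480 kg/m³
  sample S: E = 34.67 GPa, ρ = 1880 kg/m³
  sample Z: E = 84.87 GPa, ρ = 1640 kg/m³
  sample Z: M = 2.68×10⁻³
  sample S: M = 1.73×10⁻³
  sample R: M = 0.669×10⁻³
  sample W: M = 0.555×10⁻³
Highest index: sample Z.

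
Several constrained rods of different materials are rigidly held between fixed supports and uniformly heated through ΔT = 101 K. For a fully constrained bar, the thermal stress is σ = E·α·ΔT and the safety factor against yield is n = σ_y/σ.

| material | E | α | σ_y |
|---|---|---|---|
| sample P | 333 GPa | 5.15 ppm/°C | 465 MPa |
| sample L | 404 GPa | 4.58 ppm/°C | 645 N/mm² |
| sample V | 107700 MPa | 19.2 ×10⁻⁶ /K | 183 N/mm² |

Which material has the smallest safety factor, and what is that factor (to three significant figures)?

Converting E to GPa, α to ×10⁻⁶/K, σ_y to MPa, then σ and n for each:
  sample P: E = 333.0, α = 5.15, σ_y = 465.0 → σ = 173 MPa, n = 2.68
  sample L: E = 404.0, α = 4.58, σ_y = 645.0 → σ = 187 MPa, n = 3.45
  sample V: E = 107.7, α = 19.2, σ_y = 183.0 → σ = 209 MPa, n = 0.876
Smallest n: sample V with n = 0.876.

sample V, n = 0.876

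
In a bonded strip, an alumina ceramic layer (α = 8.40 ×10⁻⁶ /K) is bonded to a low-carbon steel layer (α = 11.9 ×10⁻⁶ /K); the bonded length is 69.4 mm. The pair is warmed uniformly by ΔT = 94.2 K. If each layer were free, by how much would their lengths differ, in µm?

22.9 µm

Δα = |8.40 − 11.9|×10⁻⁶/K = 3.50×10⁻⁶/K.
ΔL_mismatch = Δα·L·ΔT = 3.50×10⁻⁶ × 69.4 mm × 94.2 K = 22.9 µm.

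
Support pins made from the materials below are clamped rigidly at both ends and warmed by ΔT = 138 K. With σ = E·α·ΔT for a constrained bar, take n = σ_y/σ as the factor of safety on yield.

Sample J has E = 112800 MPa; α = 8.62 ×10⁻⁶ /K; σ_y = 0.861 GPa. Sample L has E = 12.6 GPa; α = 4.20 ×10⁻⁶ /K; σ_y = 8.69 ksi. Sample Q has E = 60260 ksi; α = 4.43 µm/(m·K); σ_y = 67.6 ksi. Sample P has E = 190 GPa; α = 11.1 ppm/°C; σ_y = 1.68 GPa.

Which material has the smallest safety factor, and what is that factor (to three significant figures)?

Per material, after unit conversion:
  sample J: E = 112.8, α = 8.62, σ_y = 861.0 → σ = 134 MPa, n = 6.42
  sample L: E = 12.60, α = 4.20, σ_y = 59.92 → σ = 7.30 MPa, n = 8.20
  sample Q: E = 415.5, α = 4.43, σ_y = 466.1 → σ = 254 MPa, n = 1.83
  sample P: E = 190.0, α = 11.1, σ_y = 1680 → σ = 291 MPa, n = 5.77
Sample Q has the lowest safety factor, n = 1.83.

sample Q, n = 1.83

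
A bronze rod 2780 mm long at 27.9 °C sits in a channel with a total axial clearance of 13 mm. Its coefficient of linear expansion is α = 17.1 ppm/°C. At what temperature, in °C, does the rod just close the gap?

α·L₀·ΔT = 13.0 mm ⇒ ΔT = 13.0 / (17.1×10⁻⁶ × 2780.0) = 273.5 K.
T = 27.9 + 273.5 = 301.4 °C.

301 °C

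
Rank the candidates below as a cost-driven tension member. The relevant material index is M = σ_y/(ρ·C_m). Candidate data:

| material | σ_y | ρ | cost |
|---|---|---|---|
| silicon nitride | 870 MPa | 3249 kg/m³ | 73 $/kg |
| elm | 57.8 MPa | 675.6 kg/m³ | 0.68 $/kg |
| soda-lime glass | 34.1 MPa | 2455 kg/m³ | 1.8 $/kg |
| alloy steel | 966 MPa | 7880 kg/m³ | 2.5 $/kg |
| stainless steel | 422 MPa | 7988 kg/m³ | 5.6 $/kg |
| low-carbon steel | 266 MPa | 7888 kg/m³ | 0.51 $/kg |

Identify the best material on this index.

Evaluate M for each candidate:
  elm: M = 126 kN·m per $
  low-carbon steel: M = 66.1 kN·m per $
  alloy steel: M = 49.0 kN·m per $
  stainless steel: M = 9.43 kN·m per $
  soda-lime glass: M = 7.72 kN·m per $
  silicon nitride: M = 3.67 kN·m per $
Elm has the largest M.

elm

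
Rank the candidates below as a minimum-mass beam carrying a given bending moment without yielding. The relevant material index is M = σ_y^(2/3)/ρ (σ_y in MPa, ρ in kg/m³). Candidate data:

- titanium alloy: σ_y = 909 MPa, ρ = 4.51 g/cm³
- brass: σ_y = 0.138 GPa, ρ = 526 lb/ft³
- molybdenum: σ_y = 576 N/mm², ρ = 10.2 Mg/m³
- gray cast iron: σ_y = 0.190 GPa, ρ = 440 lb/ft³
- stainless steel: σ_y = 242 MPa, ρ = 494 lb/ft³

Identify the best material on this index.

titanium alloy

After converting to SI:
  titanium alloy: σ_y = 909.0 MPa, ρ = 4510 kg/m³
  brass: σ_y = 138.0 MPa, ρ = 8426 kg/m³
  molybdenum: σ_y = 576.0 MPa, ρ = 10200 kg/m³
  gray cast iron: σ_y = 190.0 MPa, ρ = 7048 kg/m³
  stainless steel: σ_y = 242.0 MPa, ρ = 7913 kg/m³
  titanium alloy: M = 20.8×10⁻³
  molybdenum: M = 6.79×10⁻³
  stainless steel: M = 4.91×10⁻³
  gray cast iron: M = 4.69×10⁻³
  brass: M = 3.17×10⁻³
Highest index: titanium alloy.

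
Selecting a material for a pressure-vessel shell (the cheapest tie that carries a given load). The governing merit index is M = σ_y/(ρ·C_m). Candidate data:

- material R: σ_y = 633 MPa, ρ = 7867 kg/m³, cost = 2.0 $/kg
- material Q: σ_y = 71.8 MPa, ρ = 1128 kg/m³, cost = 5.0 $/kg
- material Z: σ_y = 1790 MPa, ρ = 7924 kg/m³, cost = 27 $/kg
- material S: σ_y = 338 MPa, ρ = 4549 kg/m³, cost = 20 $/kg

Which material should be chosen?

Evaluate M for each candidate:
  material R: M = 40.2 kN·m per $
  material Q: M = 12.7 kN·m per $
  material Z: M = 8.37 kN·m per $
  material S: M = 3.72 kN·m per $
Material R ranks first.

material R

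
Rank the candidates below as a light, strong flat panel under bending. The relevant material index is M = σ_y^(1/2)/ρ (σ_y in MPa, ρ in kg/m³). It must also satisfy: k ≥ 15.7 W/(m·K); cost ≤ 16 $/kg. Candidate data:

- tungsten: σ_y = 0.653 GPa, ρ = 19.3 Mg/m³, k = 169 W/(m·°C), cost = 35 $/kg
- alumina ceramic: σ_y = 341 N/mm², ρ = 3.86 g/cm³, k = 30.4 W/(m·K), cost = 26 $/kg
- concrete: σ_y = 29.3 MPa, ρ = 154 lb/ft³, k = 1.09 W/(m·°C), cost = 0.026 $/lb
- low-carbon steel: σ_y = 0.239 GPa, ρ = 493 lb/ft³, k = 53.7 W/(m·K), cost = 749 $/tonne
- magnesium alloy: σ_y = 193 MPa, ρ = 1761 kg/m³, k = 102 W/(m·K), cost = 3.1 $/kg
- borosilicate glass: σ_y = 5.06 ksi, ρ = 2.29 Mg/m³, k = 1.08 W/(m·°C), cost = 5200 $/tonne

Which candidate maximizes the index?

magnesium alloy

Screen on constraints: k ≥ 15.7 W/(m·K); cost ≤ 16 $/kg. Survivors: low-carbon steel, magnesium alloy.
In SI units:
  low-carbon steel: σ_y = 239.0 MPa, ρ = 7897 kg/m³
  magnesium alloy: σ_y = 193.0 MPa, ρ = 1761 kg/m³
  magnesium alloy: M = 7.89×10⁻³
  low-carbon steel: M = 1.96×10⁻³
The maximum is for magnesium alloy.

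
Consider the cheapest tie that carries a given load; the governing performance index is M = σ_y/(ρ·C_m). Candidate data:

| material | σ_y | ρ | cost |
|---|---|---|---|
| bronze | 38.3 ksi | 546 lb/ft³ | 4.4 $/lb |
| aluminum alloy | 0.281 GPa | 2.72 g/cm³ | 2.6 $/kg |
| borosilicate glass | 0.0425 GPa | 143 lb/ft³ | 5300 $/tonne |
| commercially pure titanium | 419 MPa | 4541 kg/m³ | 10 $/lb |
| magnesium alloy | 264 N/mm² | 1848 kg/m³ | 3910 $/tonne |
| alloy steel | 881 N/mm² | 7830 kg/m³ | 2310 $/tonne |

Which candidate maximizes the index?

alloy steel

Convert each candidate to consistent units, then evaluate M:
  bronze: σ_y = 264.1 MPa, ρ = 8746 kg/m³, cost = 9.700 $/kg
  aluminum alloy: σ_y = 281.0 MPa, ρ = 2720 kg/m³, cost = 2.600 $/kg
  borosilicate glass: σ_y = 42.50 MPa, ρ = 2291 kg/m³, cost = 5.300 $/kg
  commercially pure titanium: σ_y = 419.0 MPa, ρ = 4541 kg/m³, cost = 22.05 $/kg
  magnesium alloy: σ_y = 264.0 MPa, ρ = 1848 kg/m³, cost = 3.910 $/kg
  alloy steel: σ_y = 881.0 MPa, ρ = 7830 kg/m³, cost = 2.310 $/kg
  alloy steel: M = 48.7 kN·m per $
  aluminum alloy: M = 39.7 kN·m per $
  magnesium alloy: M = 36.5 kN·m per $
  commercially pure titanium: M = 4.19 kN·m per $
  borosilicate glass: M = 3.50 kN·m per $
  bronze: M = 3.11 kN·m per $
Highest index: alloy steel.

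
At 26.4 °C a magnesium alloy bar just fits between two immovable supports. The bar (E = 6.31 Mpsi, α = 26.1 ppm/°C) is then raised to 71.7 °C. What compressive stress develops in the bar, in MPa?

E = 6.31 Mpsi = 43.51 GPa.
ΔT = 45.30 K. Constrained thermal stress σ = E·α·ΔT = 43.51×10³ MPa × 26.1×10⁻⁶ × 45.30 = 51.4 MPa (compressive).

51.4 MPa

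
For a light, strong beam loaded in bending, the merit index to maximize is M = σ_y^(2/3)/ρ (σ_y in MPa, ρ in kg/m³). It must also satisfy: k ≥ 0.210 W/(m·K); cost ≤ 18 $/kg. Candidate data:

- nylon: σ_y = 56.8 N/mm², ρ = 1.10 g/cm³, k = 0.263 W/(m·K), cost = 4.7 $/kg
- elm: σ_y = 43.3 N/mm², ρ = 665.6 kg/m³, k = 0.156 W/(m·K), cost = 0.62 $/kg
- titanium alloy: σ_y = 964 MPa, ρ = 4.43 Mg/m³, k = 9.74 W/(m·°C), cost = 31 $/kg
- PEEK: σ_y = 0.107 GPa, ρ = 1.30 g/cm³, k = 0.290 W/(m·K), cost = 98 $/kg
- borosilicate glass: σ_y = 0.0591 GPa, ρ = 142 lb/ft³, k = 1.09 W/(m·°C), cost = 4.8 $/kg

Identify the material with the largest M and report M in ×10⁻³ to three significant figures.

Screen on constraints: k ≥ 0.210 W/(m·K); cost ≤ 18 $/kg. Survivors: nylon, borosilicate glass.
Putting every candidate on a common basis:
  nylon: σ_y = 56.80 MPa, ρ = 1100 kg/m³
  borosilicate glass: σ_y = 59.10 MPa, ρ = 2275 kg/m³
  nylon: M = 13.4×10⁻³
  borosilicate glass: M = 6.67×10⁻³
Nylon has the largest M.

nylon, M = 13.4×10⁻³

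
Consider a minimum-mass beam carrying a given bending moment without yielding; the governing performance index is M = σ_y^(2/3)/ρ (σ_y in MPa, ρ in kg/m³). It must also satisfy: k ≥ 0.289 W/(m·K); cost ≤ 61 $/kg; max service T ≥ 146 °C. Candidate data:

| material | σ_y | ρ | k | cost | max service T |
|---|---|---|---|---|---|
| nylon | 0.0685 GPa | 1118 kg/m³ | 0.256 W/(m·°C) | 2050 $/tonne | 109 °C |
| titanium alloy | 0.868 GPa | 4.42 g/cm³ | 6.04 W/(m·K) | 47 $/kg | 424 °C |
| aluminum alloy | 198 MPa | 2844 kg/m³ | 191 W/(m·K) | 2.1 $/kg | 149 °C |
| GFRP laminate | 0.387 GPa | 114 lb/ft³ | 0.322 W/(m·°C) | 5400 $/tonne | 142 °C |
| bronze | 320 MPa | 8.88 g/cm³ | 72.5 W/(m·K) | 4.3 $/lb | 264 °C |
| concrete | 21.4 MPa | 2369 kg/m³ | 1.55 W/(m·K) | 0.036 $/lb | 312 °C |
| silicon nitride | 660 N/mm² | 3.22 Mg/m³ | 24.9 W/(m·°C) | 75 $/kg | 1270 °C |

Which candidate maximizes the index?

Screen on constraints: k ≥ 0.289 W/(m·K); cost ≤ 61 $/kg; max service T ≥ 146 °C. Survivors: titanium alloy, aluminum alloy, bronze, concrete.
In SI units:
  titanium alloy: σ_y = 868.0 MPa, ρ = 4420 kg/m³
  aluminum alloy: σ_y = 198.0 MPa, ρ = 2844 kg/m³
  bronze: σ_y = 320.0 MPa, ρ = 8880 kg/m³
  concrete: σ_y = 21.40 MPa, ρ = 2369 kg/m³
  titanium alloy: M = 20.6×10⁻³
  aluminum alloy: M = 11.9×10⁻³
  bronze: M = 5.27×10⁻³
  concrete: M = 3.25×10⁻³
The maximum is for titanium alloy.

titanium alloy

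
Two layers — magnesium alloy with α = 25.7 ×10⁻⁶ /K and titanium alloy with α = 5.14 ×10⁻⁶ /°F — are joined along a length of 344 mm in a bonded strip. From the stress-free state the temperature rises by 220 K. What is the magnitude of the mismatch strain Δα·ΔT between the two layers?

3.62×10⁻³

titanium alloy: α = 5.14×10⁻⁶/°F × 9/5 = 9.25×10⁻⁶/K.
Δα = |25.7 − 9.25|×10⁻⁶/K = 16.4×10⁻⁶/K.
Mismatch strain = Δα·ΔT = 16.4×10⁻⁶ × 220.0 = 3.62×10⁻³.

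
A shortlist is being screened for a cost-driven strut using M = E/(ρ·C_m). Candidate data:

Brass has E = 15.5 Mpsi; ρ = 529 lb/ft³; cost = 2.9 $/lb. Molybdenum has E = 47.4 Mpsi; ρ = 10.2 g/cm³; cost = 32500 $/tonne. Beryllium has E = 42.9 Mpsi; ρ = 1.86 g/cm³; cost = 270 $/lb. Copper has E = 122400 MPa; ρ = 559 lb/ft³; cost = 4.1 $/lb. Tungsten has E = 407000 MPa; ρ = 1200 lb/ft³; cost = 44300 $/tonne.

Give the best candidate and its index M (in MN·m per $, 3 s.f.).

In SI units:
  brass: E = 106.9 GPa, ρ = 8474 kg/m³, cost = 6.393 $/kg
  molybdenum: E = 326.8 GPa, ρ = 10200 kg/m³, cost = 32.50 $/kg
  beryllium: E = 295.8 GPa, ρ = 1860 kg/m³, cost = 595.2 $/kg
  copper: E = 122.4 GPa, ρ = 8954 kg/m³, cost = 9.039 $/kg
  tungsten: E = 407.0 GPa, ρ = 19220 kg/m³, cost = 44.30 $/kg
  brass: M = 1.97 MN·m per $
  copper: M = 1.51 MN·m per $
  molybdenum: M = 0.986 MN·m per $
  tungsten: M = 0.478 MN·m per $
  beryllium: M = 0.267 MN·m per $
Brass has the largest M.

brass, M = 1.97 MN·m per $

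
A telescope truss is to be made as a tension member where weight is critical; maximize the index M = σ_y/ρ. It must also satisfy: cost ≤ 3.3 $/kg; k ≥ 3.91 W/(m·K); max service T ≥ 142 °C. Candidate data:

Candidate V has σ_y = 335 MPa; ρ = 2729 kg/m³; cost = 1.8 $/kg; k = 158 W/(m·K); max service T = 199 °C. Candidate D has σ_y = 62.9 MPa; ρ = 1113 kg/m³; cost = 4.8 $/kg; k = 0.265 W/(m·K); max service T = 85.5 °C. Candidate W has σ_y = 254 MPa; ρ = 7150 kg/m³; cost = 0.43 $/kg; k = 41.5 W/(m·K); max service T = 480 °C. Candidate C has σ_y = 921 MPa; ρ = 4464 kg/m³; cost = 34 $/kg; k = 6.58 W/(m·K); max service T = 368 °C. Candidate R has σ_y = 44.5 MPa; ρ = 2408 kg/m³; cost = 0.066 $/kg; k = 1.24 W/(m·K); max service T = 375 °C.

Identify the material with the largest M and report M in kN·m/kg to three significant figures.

candidate V, M = 123 kN·m/kg

Screen on constraints: cost ≤ 3.3 $/kg; k ≥ 3.91 W/(m·K); max service T ≥ 142 °C. Survivors: candidate V, candidate W.
Per-candidate index values:
  candidate V: M = 123 kN·m/kg
  candidate W: M = 35.5 kN·m/kg
The maximum is for candidate V.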